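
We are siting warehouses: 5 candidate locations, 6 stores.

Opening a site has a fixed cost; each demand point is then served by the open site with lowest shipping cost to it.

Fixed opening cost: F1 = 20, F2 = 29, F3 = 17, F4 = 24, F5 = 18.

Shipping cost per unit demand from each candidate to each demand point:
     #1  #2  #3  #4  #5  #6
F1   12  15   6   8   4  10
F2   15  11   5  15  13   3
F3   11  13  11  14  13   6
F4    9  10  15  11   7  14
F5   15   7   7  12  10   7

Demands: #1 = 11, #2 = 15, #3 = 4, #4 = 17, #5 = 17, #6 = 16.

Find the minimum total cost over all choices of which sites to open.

Open {F1, F2, F4, F5}: assign each demand point to its cheapest open site.
  #1→F4 11×9=99, #2→F5 15×7=105, #3→F2 4×5=20, #4→F1 17×8=136, #5→F1 17×4=68, #6→F2 16×3=48
  shipping cost 476, fixed 91 → total 567.
Compare {F1, F2, F5}: shipping cost 509 + fixed 67 = 576.
Compare {F1, F2, F3, F5}: shipping cost 498 + fixed 84 = 582.
Compare {F1, F2, F3, F4, F5}: shipping cost 476 + fixed 108 = 584.
All other subsets cost ≥ 576. Minimum total cost: 567.

567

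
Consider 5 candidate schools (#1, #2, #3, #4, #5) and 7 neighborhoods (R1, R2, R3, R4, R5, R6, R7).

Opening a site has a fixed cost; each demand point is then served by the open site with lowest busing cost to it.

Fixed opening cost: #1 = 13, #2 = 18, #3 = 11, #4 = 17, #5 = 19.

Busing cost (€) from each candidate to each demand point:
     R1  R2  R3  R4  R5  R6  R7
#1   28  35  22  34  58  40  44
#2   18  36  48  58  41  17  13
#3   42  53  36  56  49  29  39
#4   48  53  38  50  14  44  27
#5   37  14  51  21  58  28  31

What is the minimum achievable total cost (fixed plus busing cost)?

186

Open {#1, #2, #4, #5}: assign each demand point to its cheapest open site.
  R1→#2 18, R2→#5 14, R3→#1 22, R4→#5 21, R5→#4 14, R6→#2 17, R7→#2 13
  busing cost 119, fixed 67 → total 186.
Compare {#2, #4, #5}: busing cost 135 + fixed 54 = 189.
Compare {#1, #2, #5}: busing cost 146 + fixed 50 = 196.
Compare {#1, #2, #3, #4, #5}: busing cost 119 + fixed 78 = 197.
All other subsets cost ≥ 189. Minimum total cost: 186.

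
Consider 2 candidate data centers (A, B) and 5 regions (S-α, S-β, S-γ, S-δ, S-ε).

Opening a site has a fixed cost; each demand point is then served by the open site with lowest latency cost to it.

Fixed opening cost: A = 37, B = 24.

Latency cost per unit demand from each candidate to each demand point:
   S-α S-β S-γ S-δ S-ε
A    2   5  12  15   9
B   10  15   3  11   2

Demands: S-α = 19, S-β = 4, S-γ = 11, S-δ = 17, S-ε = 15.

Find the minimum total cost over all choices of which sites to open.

369

Open {A, B}: assign each demand point to its cheapest open site.
  S-α→A 19×2=38, S-β→A 4×5=20, S-γ→B 11×3=33, S-δ→B 17×11=187, S-ε→B 15×2=30
  latency cost 308, fixed 61 → total 369.
Compare {B}: latency cost 500 + fixed 24 = 524.
Compare {A}: latency cost 580 + fixed 37 = 617.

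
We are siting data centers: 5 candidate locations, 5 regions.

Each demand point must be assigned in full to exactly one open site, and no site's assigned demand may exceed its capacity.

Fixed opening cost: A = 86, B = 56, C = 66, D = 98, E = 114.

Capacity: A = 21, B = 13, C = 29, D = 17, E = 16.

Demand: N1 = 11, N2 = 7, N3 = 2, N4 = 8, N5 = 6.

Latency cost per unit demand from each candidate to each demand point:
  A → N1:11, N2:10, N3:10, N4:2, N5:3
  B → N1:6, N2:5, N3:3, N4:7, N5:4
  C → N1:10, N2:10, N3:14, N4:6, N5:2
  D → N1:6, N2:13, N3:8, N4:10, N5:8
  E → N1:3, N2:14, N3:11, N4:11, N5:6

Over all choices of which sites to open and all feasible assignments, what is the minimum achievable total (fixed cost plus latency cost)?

318

Open {A, B}; cheapest assignment that respects the capacities:
  A (cap 21, load 21): N2, N4, N5 — cost 7×10 + 8×2 + 6×3 = 104
  B (cap 13, load 13): N1, N3 — cost 11×6 + 2×3 = 72
  Shipping 176, fixed 142 → total 318.
  Any other capacity-feasible assignment to {A, B} ships for at least 176.
Compare {B, C}: its best feasible assignment gives total 324.
Compare {A, E}: its best feasible assignment gives total 359.
Every other set of open sites that can feasibly serve all demand totals ≥ 324 even under its best assignment. Minimum: 318.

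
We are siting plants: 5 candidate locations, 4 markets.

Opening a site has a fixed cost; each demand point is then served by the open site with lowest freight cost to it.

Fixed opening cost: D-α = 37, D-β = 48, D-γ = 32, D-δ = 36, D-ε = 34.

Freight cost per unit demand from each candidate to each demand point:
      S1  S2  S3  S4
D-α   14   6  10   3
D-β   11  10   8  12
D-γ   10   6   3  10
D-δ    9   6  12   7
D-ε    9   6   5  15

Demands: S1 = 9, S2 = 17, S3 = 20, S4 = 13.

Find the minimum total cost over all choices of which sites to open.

360

Open {D-α, D-γ}: assign each demand point to its cheapest open site.
  S1→D-γ 9×10=90, S2→D-α 17×6=102, S3→D-γ 20×3=60, S4→D-α 13×3=39
  freight cost 291, fixed 69 → total 360.
Compare {D-α, D-γ, D-ε}: freight cost 282 + fixed 103 = 385.
Compare {D-α, D-γ, D-δ}: freight cost 282 + fixed 105 = 387.
Compare {D-α, D-ε}: freight cost 322 + fixed 71 = 393.
All other subsets cost ≥ 385. Minimum total cost: 360.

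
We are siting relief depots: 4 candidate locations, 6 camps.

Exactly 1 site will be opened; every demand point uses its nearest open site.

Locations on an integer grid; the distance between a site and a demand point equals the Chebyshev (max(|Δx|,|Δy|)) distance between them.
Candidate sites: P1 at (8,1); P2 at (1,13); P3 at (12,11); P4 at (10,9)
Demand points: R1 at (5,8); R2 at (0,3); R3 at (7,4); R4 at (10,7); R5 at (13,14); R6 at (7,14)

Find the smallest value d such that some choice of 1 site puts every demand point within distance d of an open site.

10

Open {P4}.
  Farthest demand point is R2 at distance 10 (to P4); all others are ≤ 10.
With {P2} the worst case is 12.
With {P3} the worst case is 12.
No size-1 selection achieves below 10.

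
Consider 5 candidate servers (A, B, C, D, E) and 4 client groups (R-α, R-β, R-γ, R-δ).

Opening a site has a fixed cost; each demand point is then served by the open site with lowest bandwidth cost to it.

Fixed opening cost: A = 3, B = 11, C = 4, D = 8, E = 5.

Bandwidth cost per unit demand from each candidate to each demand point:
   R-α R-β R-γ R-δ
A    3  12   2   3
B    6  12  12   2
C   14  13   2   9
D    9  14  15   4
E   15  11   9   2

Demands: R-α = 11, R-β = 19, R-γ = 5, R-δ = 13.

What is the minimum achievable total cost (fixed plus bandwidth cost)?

Open {A, E}: assign each demand point to its cheapest open site.
  R-α→A 11×3=33, R-β→E 19×11=209, R-γ→A 5×2=10, R-δ→E 13×2=26
  bandwidth cost 278, fixed 8 → total 286.
Compare {A, C, E}: bandwidth cost 278 + fixed 12 = 290.
Compare {A, D, E}: bandwidth cost 278 + fixed 16 = 294.
Compare {A, B, E}: bandwidth cost 278 + fixed 19 = 297.
All other subsets cost ≥ 290. Minimum total cost: 286.

286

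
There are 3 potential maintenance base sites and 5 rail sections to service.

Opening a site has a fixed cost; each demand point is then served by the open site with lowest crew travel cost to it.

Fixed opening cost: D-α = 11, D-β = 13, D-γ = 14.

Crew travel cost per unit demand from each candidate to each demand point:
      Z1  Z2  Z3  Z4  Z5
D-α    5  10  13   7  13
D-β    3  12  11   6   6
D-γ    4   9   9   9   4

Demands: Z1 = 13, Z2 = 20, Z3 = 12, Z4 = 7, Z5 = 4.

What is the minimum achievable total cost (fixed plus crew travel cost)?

Open {D-β, D-γ}: assign each demand point to its cheapest open site.
  Z1→D-β 13×3=39, Z2→D-γ 20×9=180, Z3→D-γ 12×9=108, Z4→D-β 7×6=42, Z5→D-γ 4×4=16
  crew travel cost 385, fixed 27 → total 412.
Compare {D-α, D-β, D-γ}: crew travel cost 385 + fixed 38 = 423.
Compare {D-α, D-γ}: crew travel cost 405 + fixed 25 = 430.
Compare {D-γ}: crew travel cost 419 + fixed 14 = 433.
All other subsets cost ≥ 423. Minimum total cost: 412.

412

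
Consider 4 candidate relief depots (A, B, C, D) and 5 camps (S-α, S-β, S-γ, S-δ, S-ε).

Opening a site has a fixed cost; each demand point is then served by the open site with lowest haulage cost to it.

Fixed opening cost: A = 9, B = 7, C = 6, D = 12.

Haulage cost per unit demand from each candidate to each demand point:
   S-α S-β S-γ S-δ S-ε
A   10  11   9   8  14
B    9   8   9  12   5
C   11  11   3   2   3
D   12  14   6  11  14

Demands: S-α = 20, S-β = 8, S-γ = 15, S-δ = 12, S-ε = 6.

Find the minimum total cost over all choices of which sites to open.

344

Open {B, C}: assign each demand point to its cheapest open site.
  S-α→B 20×9=180, S-β→B 8×8=64, S-γ→C 15×3=45, S-δ→C 12×2=24, S-ε→C 6×3=18
  haulage cost 331, fixed 13 → total 344.
Compare {A, B, C}: haulage cost 331 + fixed 22 = 353.
Compare {B, C, D}: haulage cost 331 + fixed 25 = 356.
Compare {A, B, C, D}: haulage cost 331 + fixed 34 = 365.
All other subsets cost ≥ 353. Minimum total cost: 344.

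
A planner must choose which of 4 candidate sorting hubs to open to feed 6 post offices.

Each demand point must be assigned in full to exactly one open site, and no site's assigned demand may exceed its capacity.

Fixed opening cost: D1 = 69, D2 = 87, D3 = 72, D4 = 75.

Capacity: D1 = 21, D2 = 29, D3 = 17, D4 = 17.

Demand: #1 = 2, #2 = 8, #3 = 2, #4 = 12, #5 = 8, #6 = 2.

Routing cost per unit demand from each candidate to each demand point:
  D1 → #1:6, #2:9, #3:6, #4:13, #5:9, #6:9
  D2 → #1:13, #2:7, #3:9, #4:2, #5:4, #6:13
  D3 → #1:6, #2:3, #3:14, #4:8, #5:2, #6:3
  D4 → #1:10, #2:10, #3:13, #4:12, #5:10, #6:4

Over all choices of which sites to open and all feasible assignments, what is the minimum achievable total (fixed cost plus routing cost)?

275

Open {D2, D3}; cheapest assignment that respects the capacities:
  D2 (cap 29, load 22): #3, #4, #5 — cost 2×9 + 12×2 + 8×4 = 74
  D3 (cap 17, load 12): #1, #2, #6 — cost 2×6 + 8×3 + 2×3 = 42
  Shipping 116, fixed 159 → total 275.
  Any other capacity-feasible assignment to {D2, D3} ships for at least 116.
Compare {D1, D2}: its best feasible assignment gives total 310.
Compare {D2, D4}: its best feasible assignment gives total 328.
Every other set of open sites that can feasibly serve all demand totals ≥ 310 even under its best assignment. Minimum: 275.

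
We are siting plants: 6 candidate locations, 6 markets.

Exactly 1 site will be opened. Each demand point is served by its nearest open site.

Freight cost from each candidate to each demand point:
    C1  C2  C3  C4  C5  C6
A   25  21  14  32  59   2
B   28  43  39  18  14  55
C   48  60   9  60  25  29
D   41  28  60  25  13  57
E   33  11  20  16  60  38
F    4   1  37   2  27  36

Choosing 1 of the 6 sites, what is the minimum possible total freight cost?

Open {F}.
  C1→F 4, C2→F 1, C3→F 37, C4→F 2, C5→F 27, C6→F 36  ⇒ total 107.
Compare {A}: total 153.
Compare {E}: total 178.
No size-1 selection does better; minimum is 107.

107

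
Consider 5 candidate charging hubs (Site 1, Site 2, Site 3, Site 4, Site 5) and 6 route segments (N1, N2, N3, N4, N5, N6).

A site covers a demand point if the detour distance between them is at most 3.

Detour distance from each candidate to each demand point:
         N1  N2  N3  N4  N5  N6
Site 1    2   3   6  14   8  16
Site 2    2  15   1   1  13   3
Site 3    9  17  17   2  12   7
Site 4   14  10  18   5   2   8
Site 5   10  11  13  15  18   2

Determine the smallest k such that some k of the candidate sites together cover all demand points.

3

Coverage sets (demand points within 3 of each site):
  Site 1: {N1, N2}
  Site 2: {N1, N3, N4, N6}
  Site 3: {N4}
  Site 4: {N5}
  Site 5: {N6}
No 2 sites suffice: every size-2 union leaves at least one demand point uncovered.
But {Site 1, Site 2, Site 4} covers everything, so the minimum is 3.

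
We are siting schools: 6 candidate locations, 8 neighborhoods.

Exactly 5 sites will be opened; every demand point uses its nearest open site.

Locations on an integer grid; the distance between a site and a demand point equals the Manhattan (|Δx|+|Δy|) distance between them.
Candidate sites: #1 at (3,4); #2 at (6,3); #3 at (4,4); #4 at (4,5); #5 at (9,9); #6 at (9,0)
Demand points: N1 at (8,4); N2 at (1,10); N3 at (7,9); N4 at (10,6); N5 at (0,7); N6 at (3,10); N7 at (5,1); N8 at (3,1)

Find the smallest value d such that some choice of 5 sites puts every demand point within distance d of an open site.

8

Open {#1, #2, #3, #4, #5}.
  Farthest demand point is N2 at distance 8 (to #1); all others are ≤ 8.
With {#1, #2, #3, #4, #6} the worst case is 8.
With {#1, #2, #3, #5, #6} the worst case is 8.
No size-5 selection achieves below 8.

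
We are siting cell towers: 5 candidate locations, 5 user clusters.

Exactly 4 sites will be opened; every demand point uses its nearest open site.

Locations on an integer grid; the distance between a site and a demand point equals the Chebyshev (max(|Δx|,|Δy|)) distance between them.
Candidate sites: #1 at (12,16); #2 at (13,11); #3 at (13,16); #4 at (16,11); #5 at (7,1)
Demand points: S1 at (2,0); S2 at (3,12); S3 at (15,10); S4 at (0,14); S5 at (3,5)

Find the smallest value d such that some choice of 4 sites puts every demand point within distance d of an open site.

12

Open {#1, #2, #3, #4}.
  Farthest demand point is S4 at distance 12 (to #1); all others are ≤ 12.
With {#1, #2, #3, #5} the worst case is 12.
With {#1, #2, #4, #5} the worst case is 12.
No size-4 selection achieves below 12.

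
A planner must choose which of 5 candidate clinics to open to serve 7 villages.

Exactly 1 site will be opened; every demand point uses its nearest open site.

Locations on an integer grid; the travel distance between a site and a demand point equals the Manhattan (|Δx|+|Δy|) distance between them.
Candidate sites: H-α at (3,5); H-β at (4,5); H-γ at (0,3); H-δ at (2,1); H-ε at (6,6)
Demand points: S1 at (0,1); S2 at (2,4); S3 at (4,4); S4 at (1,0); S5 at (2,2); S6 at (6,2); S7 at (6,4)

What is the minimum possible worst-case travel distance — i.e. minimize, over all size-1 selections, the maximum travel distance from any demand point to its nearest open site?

Open {H-α}.
  Farthest demand point is S1 at travel distance 7 (to H-α); all others are ≤ 7.
With {H-γ} the worst case is 7.
With {H-δ} the worst case is 7.
No size-1 selection achieves below 7.

7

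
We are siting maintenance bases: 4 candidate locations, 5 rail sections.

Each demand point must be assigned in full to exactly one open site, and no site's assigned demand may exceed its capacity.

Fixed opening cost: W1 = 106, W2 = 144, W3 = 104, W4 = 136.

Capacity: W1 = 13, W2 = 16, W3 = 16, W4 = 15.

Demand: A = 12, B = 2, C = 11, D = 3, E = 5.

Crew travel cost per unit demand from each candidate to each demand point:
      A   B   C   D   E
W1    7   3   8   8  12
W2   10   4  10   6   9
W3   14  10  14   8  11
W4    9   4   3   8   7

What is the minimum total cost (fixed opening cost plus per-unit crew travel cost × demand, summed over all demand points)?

Open {W1, W3, W4}; cheapest assignment that respects the capacities:
  W1 (cap 13, load 12): A — cost 12×7 = 84
  W3 (cap 16, load 8): D, E — cost 3×8 + 5×11 = 79
  W4 (cap 15, load 13): B, C — cost 2×4 + 11×3 = 41
  Shipping 204, fixed 346 → total 550.
  Any other capacity-feasible assignment to {W1, W3, W4} ships for at least 204.
Compare {W1, W2, W4}: its best feasible assignment gives total 574.
Compare {W2, W3, W4}: its best feasible assignment gives total 618.
Every other set of open sites that can feasibly serve all demand totals ≥ 574 even under its best assignment. Minimum: 550.

550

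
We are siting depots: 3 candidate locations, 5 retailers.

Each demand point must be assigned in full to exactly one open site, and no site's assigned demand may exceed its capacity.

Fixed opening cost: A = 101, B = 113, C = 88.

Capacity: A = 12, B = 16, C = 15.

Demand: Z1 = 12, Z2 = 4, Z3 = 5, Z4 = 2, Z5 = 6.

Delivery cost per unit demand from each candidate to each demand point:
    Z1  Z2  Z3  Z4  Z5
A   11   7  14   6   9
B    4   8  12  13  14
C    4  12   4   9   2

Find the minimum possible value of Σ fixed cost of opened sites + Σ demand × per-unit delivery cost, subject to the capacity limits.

Open {B, C}; cheapest assignment that respects the capacities:
  B (cap 16, load 16): Z1, Z2 — cost 12×4 + 4×8 = 80
  C (cap 15, load 13): Z3, Z4, Z5 — cost 5×4 + 2×9 + 6×2 = 50
  Shipping 130, fixed 201 → total 331.
  Any other capacity-feasible assignment to {B, C} ships for at least 130.
Compare {A, B, C}: its best feasible assignment gives total 422.
Every other set of open sites that can feasibly serve all demand totals ≥ 422 even under its best assignment. Minimum: 331.

331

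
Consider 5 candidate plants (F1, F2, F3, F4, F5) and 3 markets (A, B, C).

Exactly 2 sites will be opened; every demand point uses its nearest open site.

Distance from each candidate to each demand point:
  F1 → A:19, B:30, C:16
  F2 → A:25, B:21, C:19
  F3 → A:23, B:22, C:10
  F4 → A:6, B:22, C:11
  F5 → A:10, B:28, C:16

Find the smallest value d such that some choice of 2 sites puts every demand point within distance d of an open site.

Open {F1, F2}.
  Farthest demand point is B at distance 21 (to F2); all others are ≤ 21.
With {F2, F4} the worst case is 21.
With {F2, F5} the worst case is 21.
No size-2 selection achieves below 21.

21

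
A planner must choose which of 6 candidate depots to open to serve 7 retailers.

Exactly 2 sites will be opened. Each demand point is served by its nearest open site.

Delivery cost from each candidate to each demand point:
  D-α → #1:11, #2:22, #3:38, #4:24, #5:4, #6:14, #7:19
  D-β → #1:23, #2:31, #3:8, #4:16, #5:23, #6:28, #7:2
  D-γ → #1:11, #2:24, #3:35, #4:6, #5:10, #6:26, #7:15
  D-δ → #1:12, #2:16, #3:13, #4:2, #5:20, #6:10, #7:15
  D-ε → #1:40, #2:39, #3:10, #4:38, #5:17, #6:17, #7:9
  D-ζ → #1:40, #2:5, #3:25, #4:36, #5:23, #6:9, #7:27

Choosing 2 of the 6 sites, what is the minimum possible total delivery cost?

70

Open {D-β, D-δ}.
  #1→D-δ 12, #2→D-δ 16, #3→D-β 8, #4→D-δ 2, #5→D-δ 20, #6→D-δ 10, #7→D-β 2  ⇒ total 70.
Compare {D-α, D-δ}: total 71.
Compare {D-δ, D-ε}: total 76.
No size-2 selection does better; minimum is 70.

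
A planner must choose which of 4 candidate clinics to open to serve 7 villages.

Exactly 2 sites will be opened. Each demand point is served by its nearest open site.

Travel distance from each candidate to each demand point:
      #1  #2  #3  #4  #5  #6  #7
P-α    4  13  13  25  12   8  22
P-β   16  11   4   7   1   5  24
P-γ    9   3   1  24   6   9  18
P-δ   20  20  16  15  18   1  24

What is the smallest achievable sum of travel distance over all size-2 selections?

Open {P-β, P-γ}.
  #1→P-γ 9, #2→P-γ 3, #3→P-γ 1, #4→P-β 7, #5→P-β 1, #6→P-β 5, #7→P-γ 18  ⇒ total 44.
Compare {P-γ, P-δ}: total 53.
Compare {P-α, P-β}: total 54.
No size-2 selection does better; minimum is 44.

44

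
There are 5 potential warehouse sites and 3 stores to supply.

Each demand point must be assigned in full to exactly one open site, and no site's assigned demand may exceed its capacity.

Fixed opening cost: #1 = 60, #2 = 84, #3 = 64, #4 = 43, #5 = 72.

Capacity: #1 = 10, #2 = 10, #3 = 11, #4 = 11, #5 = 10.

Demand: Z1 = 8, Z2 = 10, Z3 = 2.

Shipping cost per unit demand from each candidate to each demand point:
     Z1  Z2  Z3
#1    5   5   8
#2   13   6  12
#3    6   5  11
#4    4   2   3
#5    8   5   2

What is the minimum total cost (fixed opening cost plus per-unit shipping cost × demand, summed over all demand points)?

179

Open {#1, #4}; cheapest assignment that respects the capacities:
  #1 (cap 10, load 10): Z1, Z3 — cost 8×5 + 2×8 = 56
  #4 (cap 11, load 10): Z2 — cost 10×2 = 20
  Shipping 76, fixed 103 → total 179.
  Any other capacity-feasible assignment to {#1, #4} ships for at least 76.
Compare {#3, #4}: its best feasible assignment gives total 195.
Compare {#4, #5}: its best feasible assignment gives total 203.
Every other set of open sites that can feasibly serve all demand totals ≥ 195 even under its best assignment. Minimum: 179.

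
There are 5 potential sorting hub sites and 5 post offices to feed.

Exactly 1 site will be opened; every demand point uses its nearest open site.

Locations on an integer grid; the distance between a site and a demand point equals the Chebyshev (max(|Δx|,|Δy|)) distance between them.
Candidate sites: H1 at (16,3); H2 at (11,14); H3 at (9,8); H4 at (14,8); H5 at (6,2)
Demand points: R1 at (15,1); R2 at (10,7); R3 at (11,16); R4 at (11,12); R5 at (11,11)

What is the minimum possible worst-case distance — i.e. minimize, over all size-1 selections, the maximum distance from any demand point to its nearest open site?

8

Open {H3}.
  Farthest demand point is R3 at distance 8 (to H3); all others are ≤ 8.
With {H4} the worst case is 8.
With {H1} the worst case is 13.
No size-1 selection achieves below 8.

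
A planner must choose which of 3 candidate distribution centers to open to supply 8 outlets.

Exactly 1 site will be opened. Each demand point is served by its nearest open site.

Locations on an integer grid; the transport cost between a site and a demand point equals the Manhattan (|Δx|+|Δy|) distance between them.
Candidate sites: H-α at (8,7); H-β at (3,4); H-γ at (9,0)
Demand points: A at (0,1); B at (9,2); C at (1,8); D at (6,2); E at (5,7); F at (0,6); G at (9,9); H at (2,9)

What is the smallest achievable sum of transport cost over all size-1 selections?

Open {H-β}.
  A→H-β 6, B→H-β 8, C→H-β 6, D→H-β 5, E→H-β 5, F→H-β 5, G→H-β 11, H→H-β 6  ⇒ total 52.
Compare {H-α}: total 58.
Compare {H-γ}: total 84.

52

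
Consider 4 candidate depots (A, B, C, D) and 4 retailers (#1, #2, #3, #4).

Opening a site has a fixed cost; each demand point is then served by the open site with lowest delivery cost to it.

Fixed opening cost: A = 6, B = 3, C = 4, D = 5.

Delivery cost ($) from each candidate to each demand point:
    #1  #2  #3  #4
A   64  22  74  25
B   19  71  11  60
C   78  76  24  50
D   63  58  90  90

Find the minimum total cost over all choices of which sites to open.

Open {A, B}: assign each demand point to its cheapest open site.
  #1→B 19, #2→A 22, #3→B 11, #4→A 25
  delivery cost 77, fixed 9 → total 86.
Compare {A, B, C}: delivery cost 77 + fixed 13 = 90.
Compare {A, B, D}: delivery cost 77 + fixed 14 = 91.
Compare {A, B, C, D}: delivery cost 77 + fixed 18 = 95.
All other subsets cost ≥ 90. Minimum total cost: 86.

86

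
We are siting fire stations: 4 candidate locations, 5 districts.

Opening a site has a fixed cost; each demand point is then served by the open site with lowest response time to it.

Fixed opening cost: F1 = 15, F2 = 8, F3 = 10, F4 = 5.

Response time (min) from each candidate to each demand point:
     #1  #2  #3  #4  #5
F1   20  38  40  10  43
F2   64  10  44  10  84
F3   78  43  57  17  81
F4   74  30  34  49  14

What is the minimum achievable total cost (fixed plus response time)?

Open {F1, F2, F4}: assign each demand point to its cheapest open site.
  #1→F1 20, #2→F2 10, #3→F4 34, #4→F1 10, #5→F4 14
  response time 88, fixed 28 → total 116.
Compare {F1, F2, F3, F4}: response time 88 + fixed 38 = 126.
Compare {F1, F4}: response time 108 + fixed 20 = 128.
Compare {F1, F3, F4}: response time 108 + fixed 30 = 138.
All other subsets cost ≥ 126. Minimum total cost: 116.

116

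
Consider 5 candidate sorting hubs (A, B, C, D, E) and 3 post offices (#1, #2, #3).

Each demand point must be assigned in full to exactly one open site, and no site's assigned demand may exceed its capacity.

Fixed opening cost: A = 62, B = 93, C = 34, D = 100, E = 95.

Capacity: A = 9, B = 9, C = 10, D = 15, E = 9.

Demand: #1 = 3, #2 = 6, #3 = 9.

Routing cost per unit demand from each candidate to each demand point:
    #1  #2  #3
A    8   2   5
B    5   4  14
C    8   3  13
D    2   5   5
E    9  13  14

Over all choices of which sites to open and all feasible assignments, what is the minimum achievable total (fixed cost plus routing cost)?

183

Open {A, C}; cheapest assignment that respects the capacities:
  A (cap 9, load 9): #3 — cost 9×5 = 45
  C (cap 10, load 9): #1, #2 — cost 3×8 + 6×3 = 42
  Shipping 87, fixed 96 → total 183.
  Any other capacity-feasible assignment to {A, C} ships for at least 87.
Compare {C, D}: its best feasible assignment gives total 203.
Compare {A, D}: its best feasible assignment gives total 225.
Every other set of open sites that can feasibly serve all demand totals ≥ 203 even under its best assignment. Minimum: 183.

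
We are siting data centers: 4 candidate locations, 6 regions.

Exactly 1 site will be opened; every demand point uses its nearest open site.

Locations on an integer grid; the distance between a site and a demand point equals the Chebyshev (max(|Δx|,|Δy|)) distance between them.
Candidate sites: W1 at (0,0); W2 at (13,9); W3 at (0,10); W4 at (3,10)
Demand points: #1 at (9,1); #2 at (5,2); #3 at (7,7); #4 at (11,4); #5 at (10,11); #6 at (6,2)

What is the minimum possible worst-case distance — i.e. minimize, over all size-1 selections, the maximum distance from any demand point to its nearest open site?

8

Open {W2}.
  Farthest demand point is #1 at distance 8 (to W2); all others are ≤ 8.
With {W4} the worst case is 9.
With {W1} the worst case is 11.
No size-1 selection achieves below 8.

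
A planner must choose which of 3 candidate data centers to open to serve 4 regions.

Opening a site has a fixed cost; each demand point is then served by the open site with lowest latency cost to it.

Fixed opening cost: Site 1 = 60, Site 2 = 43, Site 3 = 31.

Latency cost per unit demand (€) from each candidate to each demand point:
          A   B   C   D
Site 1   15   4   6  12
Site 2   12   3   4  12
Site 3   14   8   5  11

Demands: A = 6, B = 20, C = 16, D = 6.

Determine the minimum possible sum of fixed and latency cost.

311

Open {Site 2}: assign each demand point to its cheapest open site.
  A→Site 2 6×12=72, B→Site 2 20×3=60, C→Site 2 16×4=64, D→Site 2 6×12=72
  latency cost 268, fixed 43 → total 311.
Compare {Site 2, Site 3}: latency cost 262 + fixed 74 = 336.
Compare {Site 1, Site 2}: latency cost 268 + fixed 103 = 371.
Compare {Site 1, Site 2, Site 3}: latency cost 262 + fixed 134 = 396.
All other subsets cost ≥ 336. Minimum total cost: 311.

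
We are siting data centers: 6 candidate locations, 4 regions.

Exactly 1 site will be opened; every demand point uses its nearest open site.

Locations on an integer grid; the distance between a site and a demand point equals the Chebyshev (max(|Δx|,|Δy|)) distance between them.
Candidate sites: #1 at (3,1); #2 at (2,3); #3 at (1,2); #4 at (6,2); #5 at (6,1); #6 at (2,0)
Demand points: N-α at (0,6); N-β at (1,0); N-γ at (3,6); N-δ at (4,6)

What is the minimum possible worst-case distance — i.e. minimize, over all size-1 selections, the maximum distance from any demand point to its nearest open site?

Open {#2}.
  Farthest demand point is N-α at distance 3 (to #2); all others are ≤ 3.
With {#3} the worst case is 4.
With {#1} the worst case is 5.
No size-1 selection achieves below 3.

3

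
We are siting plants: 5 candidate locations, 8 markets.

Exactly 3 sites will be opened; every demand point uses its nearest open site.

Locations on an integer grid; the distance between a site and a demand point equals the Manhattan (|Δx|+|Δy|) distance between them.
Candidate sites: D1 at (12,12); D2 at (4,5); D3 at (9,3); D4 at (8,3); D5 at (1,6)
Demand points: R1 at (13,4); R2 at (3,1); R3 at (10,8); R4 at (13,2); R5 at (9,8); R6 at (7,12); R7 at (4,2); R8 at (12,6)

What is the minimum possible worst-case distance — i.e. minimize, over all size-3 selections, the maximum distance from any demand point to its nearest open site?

Open {D1, D2, D3}.
  Farthest demand point is R3 at distance 6 (to D1); all others are ≤ 6.
With {D1, D2, D4} the worst case is 6.
With {D1, D3, D4} the worst case is 7.
No size-3 selection achieves below 6.

6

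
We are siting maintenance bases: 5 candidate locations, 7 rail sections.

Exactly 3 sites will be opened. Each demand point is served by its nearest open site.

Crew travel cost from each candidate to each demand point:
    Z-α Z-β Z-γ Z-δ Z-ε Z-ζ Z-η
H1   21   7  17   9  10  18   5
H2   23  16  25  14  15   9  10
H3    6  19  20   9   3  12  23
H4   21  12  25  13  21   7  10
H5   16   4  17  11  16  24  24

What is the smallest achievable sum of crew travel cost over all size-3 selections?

Open {H1, H3, H4}.
  Z-α→H3 6, Z-β→H1 7, Z-γ→H1 17, Z-δ→H1 9, Z-ε→H3 3, Z-ζ→H4 7, Z-η→H1 5  ⇒ total 54.
Compare {H1, H2, H3}: total 56.
Compare {H1, H3, H5}: total 56.
No size-3 selection does better; minimum is 54.

54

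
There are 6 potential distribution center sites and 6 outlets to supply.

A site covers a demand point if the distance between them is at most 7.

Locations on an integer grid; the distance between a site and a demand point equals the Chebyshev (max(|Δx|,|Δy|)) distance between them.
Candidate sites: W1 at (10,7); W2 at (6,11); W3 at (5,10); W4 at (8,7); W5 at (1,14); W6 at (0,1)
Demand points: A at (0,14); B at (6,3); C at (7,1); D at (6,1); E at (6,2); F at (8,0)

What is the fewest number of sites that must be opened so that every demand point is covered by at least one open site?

2

Coverage sets (demand points within 7 of each site):
  W1: {B, C, D, E, F}
  W2: {A}
  W3: {A, B}
  W4: {B, C, D, E, F}
  W5: {A}
  W6: {B, C, D, E}
No single site covers all 6 demand points.
But {W1, W2} covers everything, so the minimum is 2.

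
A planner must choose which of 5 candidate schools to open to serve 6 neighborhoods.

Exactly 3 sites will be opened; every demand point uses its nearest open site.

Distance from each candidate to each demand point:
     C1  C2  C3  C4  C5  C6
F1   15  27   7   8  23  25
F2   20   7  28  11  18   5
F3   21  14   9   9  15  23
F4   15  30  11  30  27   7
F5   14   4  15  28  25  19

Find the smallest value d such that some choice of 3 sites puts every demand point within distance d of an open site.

Open {F1, F2, F3}.
  Farthest demand point is C1 at distance 15 (to F1); all others are ≤ 15.
With {F1, F3, F4} the worst case is 15.
With {F2, F3, F4} the worst case is 15.
No size-3 selection achieves below 15.

15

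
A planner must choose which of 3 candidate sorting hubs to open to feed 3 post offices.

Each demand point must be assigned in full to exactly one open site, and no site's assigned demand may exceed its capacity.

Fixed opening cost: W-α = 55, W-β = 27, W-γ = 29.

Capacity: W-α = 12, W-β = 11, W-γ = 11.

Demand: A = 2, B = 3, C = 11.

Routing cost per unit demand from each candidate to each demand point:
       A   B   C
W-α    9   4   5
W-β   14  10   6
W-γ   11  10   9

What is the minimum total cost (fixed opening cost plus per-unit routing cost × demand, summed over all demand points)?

174

Open {W-β, W-γ}; cheapest assignment that respects the capacities:
  W-β (cap 11, load 11): C — cost 11×6 = 66
  W-γ (cap 11, load 5): A, B — cost 2×11 + 3×10 = 52
  Shipping 118, fixed 56 → total 174.
  Any other capacity-feasible assignment to {W-β, W-γ} ships for at least 118.
Compare {W-α, W-β}: its best feasible assignment gives total 178.
Compare {W-α, W-γ}: its best feasible assignment gives total 191.
Every other set of open sites that can feasibly serve all demand totals ≥ 178 even under its best assignment. Minimum: 174.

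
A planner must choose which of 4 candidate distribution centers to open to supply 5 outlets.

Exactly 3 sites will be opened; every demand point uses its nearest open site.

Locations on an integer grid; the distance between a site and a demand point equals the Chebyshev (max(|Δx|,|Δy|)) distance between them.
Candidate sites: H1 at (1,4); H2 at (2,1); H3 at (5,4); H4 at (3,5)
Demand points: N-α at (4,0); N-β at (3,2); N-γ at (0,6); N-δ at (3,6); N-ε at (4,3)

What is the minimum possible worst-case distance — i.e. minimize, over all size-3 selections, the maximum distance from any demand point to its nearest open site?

Open {H1, H2, H3}.
  Farthest demand point is N-α at distance 2 (to H2); all others are ≤ 2.
With {H1, H2, H4} the worst case is 2.
With {H2, H3, H4} the worst case is 3.
No size-3 selection achieves below 2.

2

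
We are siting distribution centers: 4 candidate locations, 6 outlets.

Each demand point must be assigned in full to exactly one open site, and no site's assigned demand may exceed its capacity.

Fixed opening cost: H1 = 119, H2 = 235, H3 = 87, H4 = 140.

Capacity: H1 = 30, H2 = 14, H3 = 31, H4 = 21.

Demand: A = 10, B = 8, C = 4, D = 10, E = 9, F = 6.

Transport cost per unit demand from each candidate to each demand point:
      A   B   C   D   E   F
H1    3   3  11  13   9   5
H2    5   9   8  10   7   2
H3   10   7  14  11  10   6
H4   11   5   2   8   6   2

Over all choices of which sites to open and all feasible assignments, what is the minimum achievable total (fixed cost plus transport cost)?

Open {H1, H4}; cheapest assignment that respects the capacities:
  H1 (cap 30, load 27): A, B, E — cost 10×3 + 8×3 + 9×9 = 135
  H4 (cap 21, load 20): C, D, F — cost 4×2 + 10×8 + 6×2 = 100
  Shipping 235, fixed 259 → total 494.
  Any other capacity-feasible assignment to {H1, H4} ships for at least 235.
Compare {H1, H3}: its best feasible assignment gives total 534.
Compare {H3, H4}: its best feasible assignment gives total 567.
Every other set of open sites that can feasibly serve all demand totals ≥ 534 even under its best assignment. Minimum: 494.

494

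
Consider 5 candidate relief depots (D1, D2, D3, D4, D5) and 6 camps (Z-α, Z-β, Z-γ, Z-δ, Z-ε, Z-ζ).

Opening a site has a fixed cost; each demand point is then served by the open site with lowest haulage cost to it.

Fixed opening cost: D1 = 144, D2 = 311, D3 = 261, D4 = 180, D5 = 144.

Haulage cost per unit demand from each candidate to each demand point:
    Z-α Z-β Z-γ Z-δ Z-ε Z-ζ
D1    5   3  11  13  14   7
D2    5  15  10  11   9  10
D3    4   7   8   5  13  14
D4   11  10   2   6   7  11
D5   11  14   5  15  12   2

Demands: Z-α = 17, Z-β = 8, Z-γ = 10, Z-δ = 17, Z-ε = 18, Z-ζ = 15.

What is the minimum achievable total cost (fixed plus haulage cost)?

Open {D1, D4}: assign each demand point to its cheapest open site.
  Z-α→D1 17×5=85, Z-β→D1 8×3=24, Z-γ→D4 10×2=20, Z-δ→D4 17×6=102, Z-ε→D4 18×7=126, Z-ζ→D1 15×7=105
  haulage cost 462, fixed 324 → total 786.
Compare {D1, D4, D5}: haulage cost 387 + fixed 468 = 855.
Compare {D4}: haulage cost 680 + fixed 180 = 860.
Compare {D4, D5}: haulage cost 545 + fixed 324 = 869.
All other subsets cost ≥ 855. Minimum total cost: 786.

786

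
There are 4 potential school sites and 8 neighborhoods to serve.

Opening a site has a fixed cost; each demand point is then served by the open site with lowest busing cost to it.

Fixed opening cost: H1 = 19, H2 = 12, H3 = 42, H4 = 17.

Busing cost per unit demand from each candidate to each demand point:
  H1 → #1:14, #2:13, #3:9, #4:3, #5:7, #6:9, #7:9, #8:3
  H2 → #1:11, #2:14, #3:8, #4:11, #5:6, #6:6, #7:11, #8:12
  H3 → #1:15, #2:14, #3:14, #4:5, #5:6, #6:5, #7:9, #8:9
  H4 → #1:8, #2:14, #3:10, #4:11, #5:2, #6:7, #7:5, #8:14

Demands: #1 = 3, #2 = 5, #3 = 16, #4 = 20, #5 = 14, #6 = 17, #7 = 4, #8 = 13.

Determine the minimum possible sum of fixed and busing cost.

Open {H1, H2, H4}: assign each demand point to its cheapest open site.
  #1→H4 3×8=24, #2→H1 5×13=65, #3→H2 16×8=128, #4→H1 20×3=60, #5→H4 14×2=28, #6→H2 17×6=102, #7→H4 4×5=20, #8→H1 13×3=39
  busing cost 466, fixed 48 → total 514.
Compare {H1, H4}: busing cost 499 + fixed 36 = 535.
Compare {H1, H2, H3, H4}: busing cost 449 + fixed 90 = 539.
Compare {H1, H3, H4}: busing cost 465 + fixed 78 = 543.
All other subsets cost ≥ 535. Minimum total cost: 514.

514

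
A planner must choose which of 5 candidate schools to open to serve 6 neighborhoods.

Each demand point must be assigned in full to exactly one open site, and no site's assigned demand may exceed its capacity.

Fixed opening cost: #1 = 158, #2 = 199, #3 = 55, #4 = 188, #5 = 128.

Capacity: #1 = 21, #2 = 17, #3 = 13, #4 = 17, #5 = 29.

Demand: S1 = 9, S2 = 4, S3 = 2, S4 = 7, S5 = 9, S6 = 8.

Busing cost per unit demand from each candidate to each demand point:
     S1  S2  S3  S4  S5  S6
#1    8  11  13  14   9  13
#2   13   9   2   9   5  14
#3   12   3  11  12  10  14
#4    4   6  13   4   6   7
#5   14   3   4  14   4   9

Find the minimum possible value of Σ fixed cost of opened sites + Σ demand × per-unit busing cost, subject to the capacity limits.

508

Open {#4, #5}; cheapest assignment that respects the capacities:
  #4 (cap 17, load 16): S1, S4 — cost 9×4 + 7×4 = 64
  #5 (cap 29, load 23): S2, S3, S5, S6 — cost 4×3 + 2×4 + 9×4 + 8×9 = 128
  Shipping 192, fixed 316 → total 508.
  Any other capacity-feasible assignment to {#4, #5} ships for at least 192.
Compare {#3, #5}: its best feasible assignment gives total 517.
Compare {#3, #4, #5}: its best feasible assignment gives total 563.
Every other set of open sites that can feasibly serve all demand totals ≥ 517 even under its best assignment. Minimum: 508.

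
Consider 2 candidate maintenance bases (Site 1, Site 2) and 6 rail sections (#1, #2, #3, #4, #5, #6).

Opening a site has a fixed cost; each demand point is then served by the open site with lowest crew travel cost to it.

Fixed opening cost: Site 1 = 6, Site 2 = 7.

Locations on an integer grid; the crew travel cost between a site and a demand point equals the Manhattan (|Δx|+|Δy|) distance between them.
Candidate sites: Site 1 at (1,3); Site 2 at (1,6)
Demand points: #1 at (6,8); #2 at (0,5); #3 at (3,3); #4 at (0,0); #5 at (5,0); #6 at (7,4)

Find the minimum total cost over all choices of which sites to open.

Open {Site 1}: assign each demand point to its cheapest open site.
  #1→Site 1 10, #2→Site 1 3, #3→Site 1 2, #4→Site 1 4, #5→Site 1 7, #6→Site 1 7
  crew travel cost 33, fixed 6 → total 39.
Compare {Site 1, Site 2}: crew travel cost 29 + fixed 13 = 42.
Compare {Site 2}: crew travel cost 39 + fixed 7 = 46.

39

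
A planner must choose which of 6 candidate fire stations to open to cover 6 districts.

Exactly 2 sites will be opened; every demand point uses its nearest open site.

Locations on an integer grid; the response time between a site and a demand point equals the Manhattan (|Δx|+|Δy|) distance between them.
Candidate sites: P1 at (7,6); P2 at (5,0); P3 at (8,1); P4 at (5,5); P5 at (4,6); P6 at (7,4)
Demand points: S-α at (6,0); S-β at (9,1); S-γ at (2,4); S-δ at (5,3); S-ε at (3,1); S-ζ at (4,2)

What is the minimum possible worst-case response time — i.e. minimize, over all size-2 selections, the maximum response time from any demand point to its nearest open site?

Open {P2, P4}.
  Farthest demand point is S-β at response time 5 (to P2); all others are ≤ 5.
With {P2, P5} the worst case is 5.
With {P2, P6} the worst case is 5.
No size-2 selection achieves below 5.

5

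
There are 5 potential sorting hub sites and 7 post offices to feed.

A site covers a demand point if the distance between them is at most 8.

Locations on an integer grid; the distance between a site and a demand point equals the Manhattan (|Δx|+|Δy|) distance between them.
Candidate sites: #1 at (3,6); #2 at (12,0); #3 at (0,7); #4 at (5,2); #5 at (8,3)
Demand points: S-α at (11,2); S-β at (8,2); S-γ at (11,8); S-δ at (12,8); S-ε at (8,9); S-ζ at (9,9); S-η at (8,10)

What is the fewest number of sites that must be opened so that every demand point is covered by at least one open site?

2

Coverage sets (demand points within 8 of each site):
  #1: {S-ε}
  #2: {S-α, S-β, S-δ}
  #3: {}
  #4: {S-α, S-β}
  #5: {S-α, S-β, S-γ, S-ε, S-ζ, S-η}
No single site covers all 7 demand points.
But {#2, #5} covers everything, so the minimum is 2.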